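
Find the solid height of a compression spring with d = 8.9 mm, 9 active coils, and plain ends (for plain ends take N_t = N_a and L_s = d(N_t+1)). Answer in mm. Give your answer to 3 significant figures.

89.0 mm

plain ends: N_t = N_a = 9
L_s = d·(N_t+1) = 8.9 × 10 = 89 mm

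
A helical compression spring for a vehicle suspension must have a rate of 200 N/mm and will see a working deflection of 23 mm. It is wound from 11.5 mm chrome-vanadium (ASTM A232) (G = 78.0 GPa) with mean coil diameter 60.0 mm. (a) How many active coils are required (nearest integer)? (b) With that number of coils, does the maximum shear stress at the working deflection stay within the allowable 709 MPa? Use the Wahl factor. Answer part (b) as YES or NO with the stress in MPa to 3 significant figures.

(a) 4 coils; (b) YES, τ_max = 591 MPa

N_a = Gd⁴/(8D³k) = (78.0×10³)(11.5⁴)/(8·60.0³·200) = 3.947 → N_a = 4
Actual rate k = Gd⁴/(8D³·4) = 197.37 N/mm
Working load F = kδ = 197.37·23 = 4539.5 N
C = 60.0/11.5 = 5.2174; K_W = (4C−1)/(4C−4)+0.615/C = 1.2957
τ_max = K_W·8FD/(πd³) = 1.2957·456.05 = 590.9 MPa
τ_max ≤ 709 MPa → acceptable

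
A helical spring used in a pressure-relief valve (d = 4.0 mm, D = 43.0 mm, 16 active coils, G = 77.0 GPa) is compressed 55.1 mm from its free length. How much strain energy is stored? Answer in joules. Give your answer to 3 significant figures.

k = Gd⁴/(8D³N_a) = (77.0×10³)(4.0⁴)/(8·43.0³·16) = 1.9369 N/mm
U = ½kδ² = 0.5 × 1.9369 × 55.1² = 2940.3 N·mm = 2.9403 J

2.94 J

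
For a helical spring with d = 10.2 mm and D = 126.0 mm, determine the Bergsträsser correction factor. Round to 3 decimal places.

C = D/d = 126.0/10.2 = 12.3529
K_B = (4C+2)/(4C−3) = 51.412/46.412 = 1.1077

1.108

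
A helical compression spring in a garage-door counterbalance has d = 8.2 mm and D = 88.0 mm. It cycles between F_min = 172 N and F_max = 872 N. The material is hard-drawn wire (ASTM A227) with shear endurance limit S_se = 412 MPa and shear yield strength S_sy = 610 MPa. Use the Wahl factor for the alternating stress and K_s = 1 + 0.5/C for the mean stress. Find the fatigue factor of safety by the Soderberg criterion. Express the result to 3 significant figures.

1.32

C = D/d = 88.0/8.2 = 10.7317; K_W = (4C−1)/(4C−4)+0.615/C = 1.1344; K_s = 1+0.5/C = 1.0466
F_a = (F_max−F_min)/2 = 350 N; F_m = (F_max+F_min)/2 = 522 N
τ_a = K_W·8F_aD/(πd³) = 1.1344 × 142.25 = 161.36 MPa
τ_m = K_s·8F_mD/(πd³) = 1.0466 × 212.15 = 222.04 MPa
Soderberg: 1/n_f = τ_a/S_se + τ_m/S_sy = 161.36/412 + 222.04/610 = 0.39166 + 0.36400 = 0.75566
n_f = 1/0.75566 = 1.323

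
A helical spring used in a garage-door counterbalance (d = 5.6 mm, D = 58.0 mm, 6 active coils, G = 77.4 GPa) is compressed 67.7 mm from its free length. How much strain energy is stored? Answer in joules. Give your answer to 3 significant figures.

k = Gd⁴/(8D³N_a) = (77.4×10³)(5.6⁴)/(8·58.0³·6) = 8.1277 N/mm
U = ½kδ² = 0.5 × 8.1277 × 67.7² = 18626 N·mm = 18.626 J

18.6 J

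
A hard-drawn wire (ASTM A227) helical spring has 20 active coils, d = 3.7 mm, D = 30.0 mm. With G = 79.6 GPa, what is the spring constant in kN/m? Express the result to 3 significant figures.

k = Gd⁴/(8D³N_a) = (79.6×10³ × 3.7⁴) / (8 × 30.0³ × 20)
  = 1.49183e+07 / 4.32e+06 = 3.4533 N/mm

3.45 kN/m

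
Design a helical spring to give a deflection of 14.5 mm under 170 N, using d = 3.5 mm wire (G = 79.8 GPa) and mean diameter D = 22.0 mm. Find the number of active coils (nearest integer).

Required rate k = F/δ = 170/14.5 = 11.724 N/mm
N_a = Gd⁴/(8D³k) = (79.8×10³ × 3.5⁴)/(8 × 22.0³ × 11.724)
    = 1.1975e+07 / 998709 = 11.99 → 12 coils

12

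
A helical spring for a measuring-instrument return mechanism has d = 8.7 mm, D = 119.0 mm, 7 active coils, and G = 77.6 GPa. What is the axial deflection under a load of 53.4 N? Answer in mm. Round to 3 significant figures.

k = Gd⁴/(8D³N_a) = (77.6×10³)(8.7⁴)/(8·119.0³·7) = 4.711 N/mm
δ = F/k = 53.4 / 4.711 = 11.335 mm

11.3 mm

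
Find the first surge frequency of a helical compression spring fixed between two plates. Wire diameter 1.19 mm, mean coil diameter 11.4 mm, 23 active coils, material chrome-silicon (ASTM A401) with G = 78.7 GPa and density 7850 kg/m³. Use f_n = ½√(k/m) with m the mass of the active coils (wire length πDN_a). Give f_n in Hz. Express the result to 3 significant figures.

k = Gd⁴/(8D³N_a) = (78.7×10³)(1.19⁴)/(8·11.4³·23) = 0.57894 N/mm = 578.94 N/m
Wire length L = πDN_a = π·11.4·23 = 823.73 mm
m = ρ·(πd²/4)·L = 7850 × 1.1122×10⁻⁶ m² × 0.82373 m = 0.0071918 kg
f_n = ½√(k/m) = 0.5·√(578.94/0.0071918) = 0.5·√(80500) = 141.86 Hz

142 Hz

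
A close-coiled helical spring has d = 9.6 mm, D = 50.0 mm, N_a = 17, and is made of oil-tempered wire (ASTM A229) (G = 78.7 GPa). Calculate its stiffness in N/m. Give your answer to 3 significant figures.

k = Gd⁴/(8D³N_a) = (78.7×10³ × 9.6⁴) / (8 × 50.0³ × 17)
  = 6.68436e+08 / 1.7e+07 = 39.32 N/mm = 39320 N/m

39300 N/m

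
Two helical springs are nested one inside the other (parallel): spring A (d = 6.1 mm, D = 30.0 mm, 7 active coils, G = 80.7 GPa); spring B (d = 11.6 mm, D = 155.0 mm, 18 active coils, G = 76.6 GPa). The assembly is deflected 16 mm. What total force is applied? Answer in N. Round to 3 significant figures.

k_A = Gd⁴/(8D³N_a) = (80.7×10³)(6.1⁴)/(8·30.0³·7) = 73.899 N/mm
k_B = Gd⁴/(8D³N_a) = (76.6×10³)(11.6⁴)/(8·155.0³·18) = 2.5864 N/mm
Parallel: k_eq = 73.899 + 2.5864 = 76.486 N/mm
F = k_eq·δ = 76.486·16 = 1223.8 N

1220 N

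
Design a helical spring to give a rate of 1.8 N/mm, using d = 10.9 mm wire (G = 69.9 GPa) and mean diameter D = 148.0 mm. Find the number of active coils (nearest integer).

21

N_a = Gd⁴/(8D³k) = (69.9×10³ × 10.9⁴)/(8 × 148.0³ × 1.8)
    = 9.86696e+08 / 4.66818e+07 = 21.14 → 21 coils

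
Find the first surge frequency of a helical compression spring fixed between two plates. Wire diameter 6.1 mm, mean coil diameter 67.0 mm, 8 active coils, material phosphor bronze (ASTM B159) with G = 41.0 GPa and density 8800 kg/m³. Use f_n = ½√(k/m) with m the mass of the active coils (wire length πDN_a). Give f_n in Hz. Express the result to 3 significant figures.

k = Gd⁴/(8D³N_a) = (41.0×10³)(6.1⁴)/(8·67.0³·8) = 2.9492 N/mm = 2949.2 N/m
Wire length L = πDN_a = π·67.0·8 = 1683.9 mm
m = ρ·(πd²/4)·L = 8800 × 29.225×10⁻⁶ m² × 1.6839 m = 0.43306 kg
f_n = ½√(k/m) = 0.5·√(2949.2/0.43306) = 0.5·√(6810.1) = 41.262 Hz

41.3 Hz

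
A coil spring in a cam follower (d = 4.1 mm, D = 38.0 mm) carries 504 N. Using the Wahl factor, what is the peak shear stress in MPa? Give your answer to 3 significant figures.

819 MPa

Spring index C = D/d = 38.0/4.1 = 9.2683
K_W = (4C−1)/(4C−4) + 0.615/C = 36.073/33.073 + 0.0664 = 1.1571
τ₀ = 8FD/(πd³) = 8·504·38.0/(π·4.1³) = 153216/216.52 = 707.62 MPa
τ_max = K·τ₀ = 1.1571 × 707.62 = 818.77 MPa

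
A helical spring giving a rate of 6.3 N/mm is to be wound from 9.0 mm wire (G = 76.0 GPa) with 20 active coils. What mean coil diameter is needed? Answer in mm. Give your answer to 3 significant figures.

D = (Gd⁴/(8N_a·k))^(1/3) = (76.0×10³·9.0⁴/(8·20·6.3))^(1/3)
  = (494679)^(1/3) = 79.0875 mm

79.1 mm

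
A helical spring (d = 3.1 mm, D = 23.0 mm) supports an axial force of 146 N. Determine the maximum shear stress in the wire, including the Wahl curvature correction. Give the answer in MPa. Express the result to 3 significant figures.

Spring index C = D/d = 23.0/3.1 = 7.4194
K_W = (4C−1)/(4C−4) + 0.615/C = 28.677/25.677 + 0.0829 = 1.1997
τ₀ = 8FD/(πd³) = 8·146·23.0/(π·3.1³) = 26864/93.591 = 287.04 MPa
τ_max = K·τ₀ = 1.1997 × 287.04 = 344.36 MPa

344 MPa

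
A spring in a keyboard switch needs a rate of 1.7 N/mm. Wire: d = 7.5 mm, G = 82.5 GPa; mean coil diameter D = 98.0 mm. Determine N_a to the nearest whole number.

20

N_a = Gd⁴/(8D³k) = (82.5×10³ × 7.5⁴)/(8 × 98.0³ × 1.7)
    = 2.61035e+08 / 1.28002e+07 = 20.39 → 20 coils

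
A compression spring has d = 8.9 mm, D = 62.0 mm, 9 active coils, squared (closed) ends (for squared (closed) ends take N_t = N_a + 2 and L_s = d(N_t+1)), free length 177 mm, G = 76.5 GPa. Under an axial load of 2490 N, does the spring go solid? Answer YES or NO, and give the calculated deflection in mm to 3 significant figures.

k = Gd⁴/(8D³N_a) = (76.5×10³)(8.9⁴)/(8·62.0³·9) = 27.971 N/mm
N_t = 11; L_s = 8.9·12 = 106.8 mm; δ_solid = L₀ − L_s = 177 − 106.8 = 70.2 mm
δ = F/k = 2490/27.971 = 89.02 mm
δ ≥ δ_solid → spring goes solid

YES, δ = 89.0 mm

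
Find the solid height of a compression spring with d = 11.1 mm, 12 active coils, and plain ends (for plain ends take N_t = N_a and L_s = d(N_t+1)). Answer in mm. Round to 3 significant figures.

plain ends: N_t = N_a = 12
L_s = d·(N_t+1) = 11.1 × 13 = 144.3 mm

144 mm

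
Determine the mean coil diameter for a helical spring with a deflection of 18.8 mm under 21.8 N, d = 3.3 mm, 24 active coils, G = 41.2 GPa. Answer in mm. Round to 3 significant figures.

28.0 mm

Required rate k = F/δ = 21.8/18.8 = 1.1596 N/mm
D = (Gd⁴/(8N_a·k))^(1/3) = (41.2×10³·3.3⁴/(8·24·1.1596))^(1/3)
  = (21945.9)^(1/3) = 27.9974 mm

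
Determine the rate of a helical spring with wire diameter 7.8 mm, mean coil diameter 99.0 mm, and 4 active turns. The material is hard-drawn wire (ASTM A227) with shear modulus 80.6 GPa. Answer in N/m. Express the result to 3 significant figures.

9610 N/m

k = Gd⁴/(8D³N_a) = (80.6×10³ × 7.8⁴) / (8 × 99.0³ × 4)
  = 2.98341e+08 / 3.10496e+07 = 9.6086 N/mm = 9608.6 N/m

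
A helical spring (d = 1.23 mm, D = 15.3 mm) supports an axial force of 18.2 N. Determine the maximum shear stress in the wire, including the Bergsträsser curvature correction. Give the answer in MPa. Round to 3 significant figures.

422 MPa

Spring index C = D/d = 15.3/1.23 = 12.4390
K_B = (4C+2)/(4C−3) = 51.756/46.756 = 1.1069
τ₀ = 8FD/(πd³) = 8·18.2·15.3/(π·1.23³) = 2227.68/5.8461 = 381.05 MPa
τ_max = K·τ₀ = 1.1069 × 381.05 = 421.8 MPa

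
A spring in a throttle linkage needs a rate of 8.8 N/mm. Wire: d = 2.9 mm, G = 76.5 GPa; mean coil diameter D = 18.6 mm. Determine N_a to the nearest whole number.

12

N_a = Gd⁴/(8D³k) = (76.5×10³ × 2.9⁴)/(8 × 18.6³ × 8.8)
    = 5.4107e+06 / 453014 = 11.94 → 12 coils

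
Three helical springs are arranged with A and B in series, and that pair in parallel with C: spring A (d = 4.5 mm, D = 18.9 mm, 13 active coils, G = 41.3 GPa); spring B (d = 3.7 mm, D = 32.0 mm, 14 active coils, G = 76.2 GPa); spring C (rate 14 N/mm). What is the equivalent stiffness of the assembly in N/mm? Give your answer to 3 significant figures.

k_A = Gd⁴/(8D³N_a) = (41.3×10³)(4.5⁴)/(8·18.9³·13) = 24.12 N/mm
k_B = Gd⁴/(8D³N_a) = (76.2×10³)(3.7⁴)/(8·32.0³·14) = 3.8913 N/mm
Springs A,B series: k_AB = 1/(1/24.12+1/3.8913) = 3.3507 N/mm; parallel with C: k_eq = 3.3507+14 = 17.351 N/mm

17.4 N/mm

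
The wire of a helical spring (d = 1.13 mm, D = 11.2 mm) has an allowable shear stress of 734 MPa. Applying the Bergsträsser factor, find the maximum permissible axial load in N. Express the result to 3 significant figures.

32.7 N

C = D/d = 11.2/1.13 = 9.9115
K_B = (4C+2)/(4C−3) = 41.646/36.646 = 1.1364
τ_max = K·8FD/(πd³) → F_max = τ_allow·πd³/(8DK)
F_max = 734·π·1.13³/(8·11.2·1.1364) = 3327.2/101.83 = 32.676 N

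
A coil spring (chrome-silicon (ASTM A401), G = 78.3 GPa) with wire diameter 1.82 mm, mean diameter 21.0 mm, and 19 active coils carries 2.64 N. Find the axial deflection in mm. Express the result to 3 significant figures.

k = Gd⁴/(8D³N_a) = (78.3×10³)(1.82⁴)/(8·21.0³·19) = 0.6103 N/mm
δ = F/k = 2.64 / 0.6103 = 4.3257 mm

4.33 mm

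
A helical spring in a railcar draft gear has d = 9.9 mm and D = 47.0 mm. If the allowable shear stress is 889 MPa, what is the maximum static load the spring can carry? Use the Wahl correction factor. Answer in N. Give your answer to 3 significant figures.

C = D/d = 47.0/9.9 = 4.7475
K_W = (4C−1)/(4C−4) + 0.615/C = 17.990/14.990 + 0.1295 = 1.3297
τ_max = K·8FD/(πd³) → F_max = τ_allow·πd³/(8DK)
F_max = 889·π·9.9³/(8·47.0·1.3297) = 2.7099e+06/499.96 = 5420.3 N

5420 N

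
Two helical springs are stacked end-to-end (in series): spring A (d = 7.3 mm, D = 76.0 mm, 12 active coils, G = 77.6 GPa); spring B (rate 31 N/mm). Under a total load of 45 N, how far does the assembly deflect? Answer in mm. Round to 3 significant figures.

k_A = Gd⁴/(8D³N_a) = (77.6×10³)(7.3⁴)/(8·76.0³·12) = 5.2293 N/mm
Series: 1/k_eq = 1/5.2293 + 1/31 = 0.22349; k_eq = 4.4745 N/mm
δ = F/k_eq = 45/4.4745 = 10.057 mm

10.1 mm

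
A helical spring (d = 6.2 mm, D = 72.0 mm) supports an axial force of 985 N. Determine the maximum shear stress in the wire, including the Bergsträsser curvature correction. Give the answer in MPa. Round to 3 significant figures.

845 MPa

Spring index C = D/d = 72.0/6.2 = 11.6129
K_B = (4C+2)/(4C−3) = 48.452/43.452 = 1.1151
τ₀ = 8FD/(πd³) = 8·985·72.0/(π·6.2³) = 567360/748.73 = 757.76 MPa
τ_max = K·τ₀ = 1.1151 × 757.76 = 844.96 MPa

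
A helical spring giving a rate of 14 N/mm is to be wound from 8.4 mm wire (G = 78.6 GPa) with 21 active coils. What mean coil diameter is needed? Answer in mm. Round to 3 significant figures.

D = (Gd⁴/(8N_a·k))^(1/3) = (78.6×10³·8.4⁴/(8·21·14))^(1/3)
  = (166380)^(1/3) = 55.0006 mm

55.0 mm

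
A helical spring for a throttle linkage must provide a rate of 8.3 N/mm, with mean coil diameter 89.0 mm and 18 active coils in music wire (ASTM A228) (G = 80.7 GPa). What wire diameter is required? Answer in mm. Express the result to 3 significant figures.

10.1 mm

d = (8D³N_a·k / G)^(1/4) = (8·89.0³·18·8.3 / (80.7×10³))^0.25
  = (10441)^0.25 = 10.1084 mm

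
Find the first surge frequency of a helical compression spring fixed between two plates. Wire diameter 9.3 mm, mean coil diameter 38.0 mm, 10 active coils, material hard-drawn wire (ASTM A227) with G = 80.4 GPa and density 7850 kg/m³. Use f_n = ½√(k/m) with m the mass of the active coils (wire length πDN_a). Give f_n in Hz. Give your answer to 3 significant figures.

k = Gd⁴/(8D³N_a) = (80.4×10³)(9.3⁴)/(8·38.0³·10) = 137.01 N/mm = 1.3701e+05 N/m
Wire length L = πDN_a = π·38.0·10 = 1193.8 mm
m = ρ·(πd²/4)·L = 7850 × 67.929×10⁻⁶ m² × 1.1938 m = 0.63659 kg
f_n = ½√(k/m) = 0.5·√(1.3701e+05/0.63659) = 0.5·√(2.1522e+05) = 231.96 Hz

232 Hz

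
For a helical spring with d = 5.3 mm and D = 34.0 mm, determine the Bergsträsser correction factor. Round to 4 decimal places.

C = D/d = 34.0/5.3 = 6.4151
K_B = (4C+2)/(4C−3) = 27.660/22.660 = 1.2206

1.2206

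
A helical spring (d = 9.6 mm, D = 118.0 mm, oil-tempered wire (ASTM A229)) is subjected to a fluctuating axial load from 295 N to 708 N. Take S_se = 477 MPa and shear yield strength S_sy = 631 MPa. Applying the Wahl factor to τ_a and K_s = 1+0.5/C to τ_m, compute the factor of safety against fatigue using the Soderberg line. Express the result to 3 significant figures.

2.25

C = D/d = 118.0/9.6 = 12.2917; K_W = (4C−1)/(4C−4)+0.615/C = 1.1165; K_s = 1+0.5/C = 1.0407
F_a = (F_max−F_min)/2 = 206.5 N; F_m = (F_max+F_min)/2 = 501.5 N
τ_a = K_W·8F_aD/(πd³) = 1.1165 × 70.134 = 78.301 MPa
τ_m = K_s·8F_mD/(πd³) = 1.0407 × 170.33 = 177.25 MPa
Soderberg: 1/n_f = τ_a/S_se + τ_m/S_sy = 78.301/477 + 177.25/631 = 0.16415 + 0.28091 = 0.44506
n_f = 1/0.44506 = 2.247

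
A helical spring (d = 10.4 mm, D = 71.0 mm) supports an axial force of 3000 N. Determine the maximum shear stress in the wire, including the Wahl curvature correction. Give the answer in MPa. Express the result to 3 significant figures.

Spring index C = D/d = 71.0/10.4 = 6.8269
K_W = (4C−1)/(4C−4) + 0.615/C = 26.308/23.308 + 0.0901 = 1.2188
τ₀ = 8FD/(πd³) = 8·3000·71.0/(π·10.4³) = 1.704e+06/3533.9 = 482.19 MPa
τ_max = K·τ₀ = 1.2188 × 482.19 = 587.69 MPa

588 MPa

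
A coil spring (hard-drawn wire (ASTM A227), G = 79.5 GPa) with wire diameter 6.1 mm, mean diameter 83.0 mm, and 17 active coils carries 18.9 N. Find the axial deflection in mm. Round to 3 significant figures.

k = Gd⁴/(8D³N_a) = (79.5×10³)(6.1⁴)/(8·83.0³·17) = 1.4155 N/mm
δ = F/k = 18.9 / 1.4155 = 13.352 mm

13.4 mm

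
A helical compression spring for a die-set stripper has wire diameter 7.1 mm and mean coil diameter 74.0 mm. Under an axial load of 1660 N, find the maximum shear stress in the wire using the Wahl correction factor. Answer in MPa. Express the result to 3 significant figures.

Spring index C = D/d = 74.0/7.1 = 10.4225
K_W = (4C−1)/(4C−4) + 0.615/C = 40.690/37.690 + 0.0590 = 1.1386
τ₀ = 8FD/(πd³) = 8·1660·74.0/(π·7.1³) = 982720/1124.4 = 873.99 MPa
τ_max = K·τ₀ = 1.1386 × 873.99 = 995.12 MPa

995 MPa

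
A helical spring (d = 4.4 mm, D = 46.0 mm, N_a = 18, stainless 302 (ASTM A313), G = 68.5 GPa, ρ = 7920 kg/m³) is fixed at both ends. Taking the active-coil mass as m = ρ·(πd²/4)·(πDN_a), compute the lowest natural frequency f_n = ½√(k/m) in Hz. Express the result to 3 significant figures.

k = Gd⁴/(8D³N_a) = (68.5×10³)(4.4⁴)/(8·46.0³·18) = 1.8317 N/mm = 1831.7 N/m
Wire length L = πDN_a = π·46.0·18 = 2601.2 mm
m = ρ·(πd²/4)·L = 7920 × 15.205×10⁻⁶ m² × 2.6012 m = 0.31326 kg
f_n = ½√(k/m) = 0.5·√(1831.7/0.31326) = 0.5·√(5847.4) = 38.234 Hz

38.2 Hz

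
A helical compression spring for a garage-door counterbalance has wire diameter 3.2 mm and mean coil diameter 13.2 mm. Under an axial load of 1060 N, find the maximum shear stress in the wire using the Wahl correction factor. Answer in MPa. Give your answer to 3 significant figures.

1510 MPa

Spring index C = D/d = 13.2/3.2 = 4.1250
K_W = (4C−1)/(4C−4) + 0.615/C = 15.500/12.500 + 0.1491 = 1.3891
τ₀ = 8FD/(πd³) = 8·1060·13.2/(π·3.2³) = 111936/102.94 = 1087.4 MPa
τ_max = K·τ₀ = 1.3891 × 1087.4 = 1510.4 MPa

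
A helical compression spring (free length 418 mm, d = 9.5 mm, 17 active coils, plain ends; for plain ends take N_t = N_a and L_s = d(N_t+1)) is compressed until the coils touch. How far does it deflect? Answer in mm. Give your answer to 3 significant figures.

247 mm

N_t = 17; L_s = 9.5·18 = 171 mm
δ_solid = L₀ − L_s = 418 − 171 = 247 mm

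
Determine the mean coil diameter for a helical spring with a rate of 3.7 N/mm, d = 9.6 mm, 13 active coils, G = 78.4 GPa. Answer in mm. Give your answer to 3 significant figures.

D = (Gd⁴/(8N_a·k))^(1/3) = (78.4×10³·9.6⁴/(8·13·3.7))^(1/3)
  = (1.73048e+06)^(1/3) = 120.0573 mm

120 mm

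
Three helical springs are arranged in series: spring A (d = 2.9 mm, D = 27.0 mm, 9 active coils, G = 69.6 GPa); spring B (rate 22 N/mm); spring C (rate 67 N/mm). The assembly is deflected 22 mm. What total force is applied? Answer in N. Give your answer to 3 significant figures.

k_A = Gd⁴/(8D³N_a) = (69.6×10³)(2.9⁴)/(8·27.0³·9) = 3.4736 N/mm
Series: 1/k_eq = 1/3.4736 + 1/22 + 1/67 = 0.34827; k_eq = 2.8714 N/mm
F = k_eq·δ = 2.8714·22 = 63.17 N

63.2 N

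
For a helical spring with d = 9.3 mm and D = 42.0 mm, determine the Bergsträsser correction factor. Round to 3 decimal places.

C = D/d = 42.0/9.3 = 4.5161
K_B = (4C+2)/(4C−3) = 20.065/15.065 = 1.3319

1.332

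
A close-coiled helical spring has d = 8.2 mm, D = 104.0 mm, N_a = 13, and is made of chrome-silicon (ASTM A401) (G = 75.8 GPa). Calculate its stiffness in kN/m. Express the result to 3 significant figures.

2.93 kN/m

k = Gd⁴/(8D³N_a) = (75.8×10³ × 8.2⁴) / (8 × 104.0³ × 13)
  = 3.42708e+08 / 1.16986e+08 = 2.9295 N/mm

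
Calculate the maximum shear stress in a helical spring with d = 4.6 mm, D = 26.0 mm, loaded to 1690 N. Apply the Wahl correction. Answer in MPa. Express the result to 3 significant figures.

1460 MPa

Spring index C = D/d = 26.0/4.6 = 5.6522
K_W = (4C−1)/(4C−4) + 0.615/C = 21.609/18.609 + 0.1088 = 1.2700
τ₀ = 8FD/(πd³) = 8·1690·26.0/(π·4.6³) = 351520/305.79 = 1149.5 MPa
τ_max = K·τ₀ = 1.2700 × 1149.5 = 1460 MPa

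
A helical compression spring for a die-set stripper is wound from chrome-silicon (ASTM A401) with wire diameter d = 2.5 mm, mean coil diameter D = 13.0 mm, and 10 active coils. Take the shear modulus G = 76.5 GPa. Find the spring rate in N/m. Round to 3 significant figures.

17000 N/m

k = Gd⁴/(8D³N_a) = (76.5×10³ × 2.5⁴) / (8 × 13.0³ × 10)
  = 2.98828e+06 / 175760 = 17.002 N/mm = 17002 N/m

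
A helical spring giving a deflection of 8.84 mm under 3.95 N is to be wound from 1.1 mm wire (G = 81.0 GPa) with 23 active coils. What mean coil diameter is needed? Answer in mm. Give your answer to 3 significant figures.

Required rate k = F/δ = 3.95/8.84 = 0.44683 N/mm
D = (Gd⁴/(8N_a·k))^(1/3) = (81.0×10³·1.1⁴/(8·23·0.44683))^(1/3)
  = (1442.42)^(1/3) = 11.2988 mm

11.3 mm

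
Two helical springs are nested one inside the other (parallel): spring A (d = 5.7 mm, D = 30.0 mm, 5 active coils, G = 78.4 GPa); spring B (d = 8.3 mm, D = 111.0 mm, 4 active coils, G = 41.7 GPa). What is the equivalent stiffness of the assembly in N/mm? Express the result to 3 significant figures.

81.2 N/mm

k_A = Gd⁴/(8D³N_a) = (78.4×10³)(5.7⁴)/(8·30.0³·5) = 76.629 N/mm
k_B = Gd⁴/(8D³N_a) = (41.7×10³)(8.3⁴)/(8·111.0³·4) = 4.522 N/mm
Parallel: k_eq = 76.629 + 4.522 = 81.151 N/mm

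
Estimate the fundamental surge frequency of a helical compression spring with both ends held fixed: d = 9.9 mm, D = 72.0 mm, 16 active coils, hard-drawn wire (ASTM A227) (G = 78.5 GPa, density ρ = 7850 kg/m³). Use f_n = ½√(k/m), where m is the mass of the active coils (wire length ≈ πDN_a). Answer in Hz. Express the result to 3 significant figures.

k = Gd⁴/(8D³N_a) = (78.5×10³)(9.9⁴)/(8·72.0³·16) = 15.783 N/mm = 15783 N/m
Wire length L = πDN_a = π·72.0·16 = 3619.1 mm
m = ρ·(πd²/4)·L = 7850 × 76.977×10⁻⁶ m² × 3.6191 m = 2.1869 kg
f_n = ½√(k/m) = 0.5·√(15783/2.1869) = 0.5·√(7217.2) = 42.477 Hz

42.5 Hz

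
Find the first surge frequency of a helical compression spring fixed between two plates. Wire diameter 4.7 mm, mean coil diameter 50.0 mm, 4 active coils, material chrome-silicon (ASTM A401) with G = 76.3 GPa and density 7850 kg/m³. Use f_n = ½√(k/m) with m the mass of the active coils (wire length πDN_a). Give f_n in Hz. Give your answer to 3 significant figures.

k = Gd⁴/(8D³N_a) = (76.3×10³)(4.7⁴)/(8·50.0³·4) = 9.308 N/mm = 9308 N/m
Wire length L = πDN_a = π·50.0·4 = 628.32 mm
m = ρ·(πd²/4)·L = 7850 × 17.349×10⁻⁶ m² × 0.62832 m = 0.085573 kg
f_n = ½√(k/m) = 0.5·√(9308/0.085573) = 0.5·√(1.0877e+05) = 164.9 Hz

165 Hz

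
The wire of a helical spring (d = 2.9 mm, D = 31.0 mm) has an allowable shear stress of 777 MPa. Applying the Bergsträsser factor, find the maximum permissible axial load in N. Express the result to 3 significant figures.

C = D/d = 31.0/2.9 = 10.6897
K_B = (4C+2)/(4C−3) = 44.759/39.759 = 1.1258
τ_max = K·8FD/(πd³) → F_max = τ_allow·πd³/(8DK)
F_max = 777·π·2.9³/(8·31.0·1.1258) = 59534/279.19 = 213.24 N

213 N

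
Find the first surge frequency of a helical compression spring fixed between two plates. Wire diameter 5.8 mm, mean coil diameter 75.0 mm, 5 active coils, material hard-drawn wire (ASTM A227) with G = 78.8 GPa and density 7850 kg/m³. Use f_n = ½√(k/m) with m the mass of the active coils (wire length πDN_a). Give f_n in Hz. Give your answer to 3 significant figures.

k = Gd⁴/(8D³N_a) = (78.8×10³)(5.8⁴)/(8·75.0³·5) = 5.2844 N/mm = 5284.4 N/m
Wire length L = πDN_a = π·75.0·5 = 1178.1 mm
m = ρ·(πd²/4)·L = 7850 × 26.421×10⁻⁶ m² × 1.1781 m = 0.24434 kg
f_n = ½√(k/m) = 0.5·√(5284.4/0.24434) = 0.5·√(21627) = 73.531 Hz

73.5 Hz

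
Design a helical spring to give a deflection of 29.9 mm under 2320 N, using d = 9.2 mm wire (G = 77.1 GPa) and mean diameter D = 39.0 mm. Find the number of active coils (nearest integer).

15

Required rate k = F/δ = 2320/29.9 = 77.592 N/mm
N_a = Gd⁴/(8D³k) = (77.1×10³ × 9.2⁴)/(8 × 39.0³ × 77.592)
    = 5.52339e+08 / 3.68214e+07 = 15 → 15 coils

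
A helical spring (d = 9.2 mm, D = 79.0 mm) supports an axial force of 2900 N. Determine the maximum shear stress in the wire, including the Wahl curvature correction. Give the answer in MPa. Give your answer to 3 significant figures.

877 MPa

Spring index C = D/d = 79.0/9.2 = 8.5870
K_W = (4C−1)/(4C−4) + 0.615/C = 33.348/30.348 + 0.0716 = 1.1705
τ₀ = 8FD/(πd³) = 8·2900·79.0/(π·9.2³) = 1.8328e+06/2446.3 = 749.21 MPa
τ_max = K·τ₀ = 1.1705 × 749.21 = 876.93 MPa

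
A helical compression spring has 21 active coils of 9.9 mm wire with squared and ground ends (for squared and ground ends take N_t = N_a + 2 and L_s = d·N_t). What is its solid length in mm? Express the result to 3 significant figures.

squared and ground ends: N_t = N_a + 2 = 21 + 2 = 23
L_s = d·N_t = 9.9 × 23 = 227.7 mm

228 mm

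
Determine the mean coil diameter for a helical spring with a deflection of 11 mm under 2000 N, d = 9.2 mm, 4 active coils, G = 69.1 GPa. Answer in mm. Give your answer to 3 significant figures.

Required rate k = F/δ = 2000/11 = 181.82 N/mm
D = (Gd⁴/(8N_a·k))^(1/3) = (69.1×10³·9.2⁴/(8·4·181.82))^(1/3)
  = (85082.9)^(1/3) = 43.9826 mm

44.0 mm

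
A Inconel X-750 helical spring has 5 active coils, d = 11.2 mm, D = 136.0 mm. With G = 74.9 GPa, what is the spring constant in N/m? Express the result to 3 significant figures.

11700 N/m

k = Gd⁴/(8D³N_a) = (74.9×10³ × 11.2⁴) / (8 × 136.0³ × 5)
  = 1.17857e+09 / 1.00618e+08 = 11.713 N/mm = 11713 N/m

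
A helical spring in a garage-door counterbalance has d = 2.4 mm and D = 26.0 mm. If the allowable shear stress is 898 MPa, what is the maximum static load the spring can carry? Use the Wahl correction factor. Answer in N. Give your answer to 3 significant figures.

C = D/d = 26.0/2.4 = 10.8333
K_W = (4C−1)/(4C−4) + 0.615/C = 42.333/39.333 + 0.0568 = 1.1330
τ_max = K·8FD/(πd³) → F_max = τ_allow·πd³/(8DK)
F_max = 898·π·2.4³/(8·26.0·1.1330) = 39000/235.67 = 165.48 N

165 N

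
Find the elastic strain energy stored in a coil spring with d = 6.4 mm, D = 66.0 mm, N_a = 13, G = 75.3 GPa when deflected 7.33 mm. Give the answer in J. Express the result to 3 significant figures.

k = Gd⁴/(8D³N_a) = (75.3×10³)(6.4⁴)/(8·66.0³·13) = 4.2252 N/mm
U = ½kδ² = 0.5 × 4.2252 × 7.33² = 113.51 N·mm = 0.11351 J

0.114 J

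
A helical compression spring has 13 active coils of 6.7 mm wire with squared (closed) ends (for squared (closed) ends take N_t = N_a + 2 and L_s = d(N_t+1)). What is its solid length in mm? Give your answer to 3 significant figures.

107 mm

squared (closed) ends: N_t = N_a + 2 = 13 + 2 = 15
L_s = d·(N_t+1) = 6.7 × 16 = 107.2 mm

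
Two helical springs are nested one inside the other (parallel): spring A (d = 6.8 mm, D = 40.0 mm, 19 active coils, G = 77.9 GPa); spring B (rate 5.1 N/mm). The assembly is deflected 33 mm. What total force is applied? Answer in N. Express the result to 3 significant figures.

k_A = Gd⁴/(8D³N_a) = (77.9×10³)(6.8⁴)/(8·40.0³·19) = 17.122 N/mm
Parallel: k_eq = 17.122 + 5.1 = 22.222 N/mm
F = k_eq·δ = 22.222·33 = 733.32 N

733 N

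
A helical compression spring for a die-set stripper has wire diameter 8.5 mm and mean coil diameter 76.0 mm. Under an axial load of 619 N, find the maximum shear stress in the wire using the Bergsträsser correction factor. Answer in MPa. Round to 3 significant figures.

Spring index C = D/d = 76.0/8.5 = 8.9412
K_B = (4C+2)/(4C−3) = 37.765/32.765 = 1.1526
τ₀ = 8FD/(πd³) = 8·619·76.0/(π·8.5³) = 376352/1929.3 = 195.07 MPa
τ_max = K·τ₀ = 1.1526 × 195.07 = 224.84 MPa

225 MPa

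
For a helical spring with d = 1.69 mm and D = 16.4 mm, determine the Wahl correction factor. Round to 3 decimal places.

C = D/d = 16.4/1.69 = 9.7041
K_W = (4C−1)/(4C−4) + 0.615/C = 37.817/34.817 + 0.0634 = 1.1495

1.150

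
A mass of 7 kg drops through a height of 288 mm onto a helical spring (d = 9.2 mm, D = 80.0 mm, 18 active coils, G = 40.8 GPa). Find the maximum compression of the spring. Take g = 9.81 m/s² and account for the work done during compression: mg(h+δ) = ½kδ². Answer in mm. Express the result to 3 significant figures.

119 mm

k = Gd⁴/(8D³N_a) = (40.8×10³)(9.2⁴)/(8·80.0³·18) = 3.9644 N/mm
W = mg = 7 × 9.81 = 68.67 N
½kδ² − Wδ − Wh = 0 → δ = (W + √(W² + 2kWh))/k
δ = (68.67 + √(4715.6 + 156808))/3.9644 = (68.67 + 401.9)/3.9644 = 118.7 mm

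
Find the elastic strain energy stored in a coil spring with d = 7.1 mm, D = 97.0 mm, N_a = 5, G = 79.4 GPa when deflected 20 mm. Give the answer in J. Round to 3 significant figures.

k = Gd⁴/(8D³N_a) = (79.4×10³)(7.1⁴)/(8·97.0³·5) = 5.5269 N/mm
U = ½kδ² = 0.5 × 5.5269 × 20² = 1105.4 N·mm = 1.1054 J

1.11 J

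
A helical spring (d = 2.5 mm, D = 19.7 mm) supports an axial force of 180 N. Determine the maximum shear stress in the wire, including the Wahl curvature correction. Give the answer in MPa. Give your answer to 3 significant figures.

686 MPa

Spring index C = D/d = 19.7/2.5 = 7.8800
K_W = (4C−1)/(4C−4) + 0.615/C = 30.520/27.520 + 0.0780 = 1.1871
τ₀ = 8FD/(πd³) = 8·180·19.7/(π·2.5³) = 28368/49.087 = 577.91 MPa
τ_max = K·τ₀ = 1.1871 × 577.91 = 686.01 MPa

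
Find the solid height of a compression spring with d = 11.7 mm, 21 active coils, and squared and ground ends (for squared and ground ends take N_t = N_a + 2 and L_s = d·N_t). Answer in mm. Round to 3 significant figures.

squared and ground ends: N_t = N_a + 2 = 21 + 2 = 23
L_s = d·N_t = 11.7 × 23 = 269.1 mm

269 mm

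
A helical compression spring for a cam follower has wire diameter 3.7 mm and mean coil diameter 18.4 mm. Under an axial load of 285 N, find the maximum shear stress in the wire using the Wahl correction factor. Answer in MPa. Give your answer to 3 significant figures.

Spring index C = D/d = 18.4/3.7 = 4.9730
K_W = (4C−1)/(4C−4) + 0.615/C = 18.892/15.892 + 0.1237 = 1.3124
τ₀ = 8FD/(πd³) = 8·285·18.4/(π·3.7³) = 41952/159.13 = 263.63 MPa
τ_max = K·τ₀ = 1.3124 × 263.63 = 346 MPa

346 MPa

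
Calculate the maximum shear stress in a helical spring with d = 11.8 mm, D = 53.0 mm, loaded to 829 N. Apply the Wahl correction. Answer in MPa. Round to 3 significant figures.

Spring index C = D/d = 53.0/11.8 = 4.4915
K_W = (4C−1)/(4C−4) + 0.615/C = 16.966/13.966 + 0.1369 = 1.3517
τ₀ = 8FD/(πd³) = 8·829·53.0/(π·11.8³) = 351496/5161.7 = 68.096 MPa
τ_max = K·τ₀ = 1.3517 × 68.096 = 92.048 MPa

92.0 MPa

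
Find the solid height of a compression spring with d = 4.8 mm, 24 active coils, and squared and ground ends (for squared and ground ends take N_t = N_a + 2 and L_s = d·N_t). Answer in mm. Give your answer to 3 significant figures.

squared and ground ends: N_t = N_a + 2 = 24 + 2 = 26
L_s = d·N_t = 4.8 × 26 = 124.8 mm

125 mm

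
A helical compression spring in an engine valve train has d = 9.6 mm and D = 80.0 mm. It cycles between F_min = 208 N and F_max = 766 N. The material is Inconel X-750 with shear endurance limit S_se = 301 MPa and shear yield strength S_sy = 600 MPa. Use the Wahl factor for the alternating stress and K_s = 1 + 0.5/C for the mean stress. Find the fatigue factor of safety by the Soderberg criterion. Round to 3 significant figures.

C = D/d = 80.0/9.6 = 8.3333; K_W = (4C−1)/(4C−4)+0.615/C = 1.1761; K_s = 1+0.5/C = 1.0600
F_a = (F_max−F_min)/2 = 279 N; F_m = (F_max+F_min)/2 = 487 N
τ_a = K_W·8F_aD/(πd³) = 1.1761 × 64.242 = 75.554 MPa
τ_m = K_s·8F_mD/(πd³) = 1.0600 × 112.14 = 118.86 MPa
Soderberg: 1/n_f = τ_a/S_se + τ_m/S_sy = 75.554/301 + 118.86/600 = 0.25101 + 0.19811 = 0.44912
n_f = 1/0.44912 = 2.227

2.23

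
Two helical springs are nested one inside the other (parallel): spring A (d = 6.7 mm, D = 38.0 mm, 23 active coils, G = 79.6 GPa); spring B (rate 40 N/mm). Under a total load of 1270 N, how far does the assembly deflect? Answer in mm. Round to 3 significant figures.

22.7 mm

k_A = Gd⁴/(8D³N_a) = (79.6×10³)(6.7⁴)/(8·38.0³·23) = 15.887 N/mm
Parallel: k_eq = 15.887 + 40 = 55.887 N/mm
δ = F/k_eq = 1270/55.887 = 22.724 mm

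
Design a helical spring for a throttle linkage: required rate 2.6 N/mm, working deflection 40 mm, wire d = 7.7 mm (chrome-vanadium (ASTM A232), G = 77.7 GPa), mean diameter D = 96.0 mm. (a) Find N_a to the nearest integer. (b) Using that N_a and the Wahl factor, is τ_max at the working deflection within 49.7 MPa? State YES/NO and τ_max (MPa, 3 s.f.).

(a) 15 coils; (b) NO, τ_max = 61.4 MPa

N_a = Gd⁴/(8D³k) = (77.7×10³)(7.7⁴)/(8·96.0³·2.6) = 14.84 → N_a = 15
Actual rate k = Gd⁴/(8D³·15) = 2.5727 N/mm
Working load F = kδ = 2.5727·40 = 102.91 N
C = 96.0/7.7 = 12.4675; K_W = (4C−1)/(4C−4)+0.615/C = 1.1147
τ_max = K_W·8FD/(πd³) = 1.1147·55.105 = 61.427 MPa
τ_max > 49.7 MPa → exceeds allowable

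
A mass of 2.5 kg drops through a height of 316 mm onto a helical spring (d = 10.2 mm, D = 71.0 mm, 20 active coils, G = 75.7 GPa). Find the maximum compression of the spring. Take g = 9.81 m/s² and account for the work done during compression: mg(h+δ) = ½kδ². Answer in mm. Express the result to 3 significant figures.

k = Gd⁴/(8D³N_a) = (75.7×10³)(10.2⁴)/(8·71.0³·20) = 14.309 N/mm
W = mg = 2.5 × 9.81 = 24.525 N
½kδ² − Wδ − Wh = 0 → δ = (W + √(W² + 2kWh))/k
δ = (24.525 + √(601.48 + 221783))/14.309 = (24.525 + 471.58)/14.309 = 34.671 mm

34.7 mm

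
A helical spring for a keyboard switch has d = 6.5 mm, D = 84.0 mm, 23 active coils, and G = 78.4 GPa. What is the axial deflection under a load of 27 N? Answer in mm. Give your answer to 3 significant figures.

21.0 mm

k = Gd⁴/(8D³N_a) = (78.4×10³)(6.5⁴)/(8·84.0³·23) = 1.2833 N/mm
δ = F/k = 27 / 1.2833 = 21.04 mm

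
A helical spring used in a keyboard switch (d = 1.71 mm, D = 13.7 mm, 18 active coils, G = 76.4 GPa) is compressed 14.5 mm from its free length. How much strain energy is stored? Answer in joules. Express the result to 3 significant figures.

0.185 J

k = Gd⁴/(8D³N_a) = (76.4×10³)(1.71⁴)/(8·13.7³·18) = 1.7642 N/mm
U = ½kδ² = 0.5 × 1.7642 × 14.5² = 185.46 N·mm = 0.18546 J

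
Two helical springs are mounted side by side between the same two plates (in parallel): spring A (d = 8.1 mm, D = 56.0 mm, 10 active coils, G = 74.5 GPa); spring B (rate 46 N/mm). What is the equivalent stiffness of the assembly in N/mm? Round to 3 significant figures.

68.8 N/mm

k_A = Gd⁴/(8D³N_a) = (74.5×10³)(8.1⁴)/(8·56.0³·10) = 22.827 N/mm
Parallel: k_eq = 22.827 + 46 = 68.827 N/mm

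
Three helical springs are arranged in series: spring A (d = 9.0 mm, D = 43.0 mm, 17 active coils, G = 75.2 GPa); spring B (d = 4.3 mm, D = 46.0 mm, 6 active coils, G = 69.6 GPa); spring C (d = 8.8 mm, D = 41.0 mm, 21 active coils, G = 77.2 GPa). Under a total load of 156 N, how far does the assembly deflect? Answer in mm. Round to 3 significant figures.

k_A = Gd⁴/(8D³N_a) = (75.2×10³)(9.0⁴)/(8·43.0³·17) = 45.629 N/mm
k_B = Gd⁴/(8D³N_a) = (69.6×10³)(4.3⁴)/(8·46.0³·6) = 5.0929 N/mm
k_C = Gd⁴/(8D³N_a) = (77.2×10³)(8.8⁴)/(8·41.0³·21) = 39.984 N/mm
Series: 1/k_eq = 1/45.629 + 1/5.0929 + 1/39.984 = 0.24328; k_eq = 4.1106 N/mm
δ = F/k_eq = 156/4.1106 = 37.951 mm

38.0 mm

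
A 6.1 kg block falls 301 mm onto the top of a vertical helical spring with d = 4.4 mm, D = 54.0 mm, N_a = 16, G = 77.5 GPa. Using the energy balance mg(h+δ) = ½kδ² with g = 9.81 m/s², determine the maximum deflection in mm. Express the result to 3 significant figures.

k = Gd⁴/(8D³N_a) = (77.5×10³)(4.4⁴)/(8·54.0³·16) = 1.4412 N/mm
W = mg = 6.1 × 9.81 = 59.841 N
½kδ² − Wδ − Wh = 0 → δ = (W + √(W² + 2kWh))/k
δ = (59.841 + √(3580.9 + 51917.8))/1.4412 = (59.841 + 235.58)/1.4412 = 204.99 mm

205 mm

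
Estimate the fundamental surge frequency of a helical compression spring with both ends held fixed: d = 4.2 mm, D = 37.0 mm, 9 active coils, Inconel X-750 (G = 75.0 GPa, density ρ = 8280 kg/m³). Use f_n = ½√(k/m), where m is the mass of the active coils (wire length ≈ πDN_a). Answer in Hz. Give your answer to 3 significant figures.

k = Gd⁴/(8D³N_a) = (75.0×10³)(4.2⁴)/(8·37.0³·9) = 6.3991 N/mm = 6399.1 N/m
Wire length L = πDN_a = π·37.0·9 = 1046.2 mm
m = ρ·(πd²/4)·L = 8280 × 13.854×10⁻⁶ m² × 1.0462 m = 0.12001 kg
f_n = ½√(k/m) = 0.5·√(6399.1/0.12001) = 0.5·√(53322) = 115.46 Hz

115 Hz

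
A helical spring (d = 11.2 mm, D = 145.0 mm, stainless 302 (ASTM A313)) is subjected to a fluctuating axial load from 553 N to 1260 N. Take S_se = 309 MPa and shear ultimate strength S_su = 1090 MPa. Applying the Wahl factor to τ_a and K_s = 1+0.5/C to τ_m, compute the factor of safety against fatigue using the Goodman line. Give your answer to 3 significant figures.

1.78

C = D/d = 145.0/11.2 = 12.9464; K_W = (4C−1)/(4C−4)+0.615/C = 1.1103; K_s = 1+0.5/C = 1.0386
F_a = (F_max−F_min)/2 = 353.5 N; F_m = (F_max+F_min)/2 = 906.5 N
τ_a = K_W·8F_aD/(πd³) = 1.1103 × 92.906 = 103.15 MPa
τ_m = K_s·8F_mD/(πd³) = 1.0386 × 238.24 = 247.45 MPa
Goodman: 1/n_f = τ_a/S_se + τ_m/S_su = 103.15/309 + 247.45/1090 = 0.33383 + 0.22701 = 0.56084
n_f = 1/0.56084 = 1.783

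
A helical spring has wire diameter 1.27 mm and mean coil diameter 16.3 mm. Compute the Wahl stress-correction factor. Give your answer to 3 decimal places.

C = D/d = 16.3/1.27 = 12.8346
K_W = (4C−1)/(4C−4) + 0.615/C = 50.339/47.339 + 0.0479 = 1.1113

1.111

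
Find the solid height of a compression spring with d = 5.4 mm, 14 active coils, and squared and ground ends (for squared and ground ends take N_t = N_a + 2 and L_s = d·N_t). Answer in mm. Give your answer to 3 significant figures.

squared and ground ends: N_t = N_a + 2 = 14 + 2 = 16
L_s = d·N_t = 5.4 × 16 = 86.4 mm

86.4 mm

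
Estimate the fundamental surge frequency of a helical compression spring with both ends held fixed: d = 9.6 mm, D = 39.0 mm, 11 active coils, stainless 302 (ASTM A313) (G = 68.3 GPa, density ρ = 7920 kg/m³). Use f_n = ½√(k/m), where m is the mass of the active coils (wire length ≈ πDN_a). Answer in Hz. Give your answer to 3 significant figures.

190 Hz

k = Gd⁴/(8D³N_a) = (68.3×10³)(9.6⁴)/(8·39.0³·11) = 111.13 N/mm = 1.1113e+05 N/m
Wire length L = πDN_a = π·39.0·11 = 1347.7 mm
m = ρ·(πd²/4)·L = 7920 × 72.382×10⁻⁶ m² × 1.3477 m = 0.77262 kg
f_n = ½√(k/m) = 0.5·√(1.1113e+05/0.77262) = 0.5·√(1.4383e+05) = 189.63 Hz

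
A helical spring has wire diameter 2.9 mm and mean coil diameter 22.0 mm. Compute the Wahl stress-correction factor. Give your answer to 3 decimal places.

1.195

C = D/d = 22.0/2.9 = 7.5862
K_W = (4C−1)/(4C−4) + 0.615/C = 29.345/26.345 + 0.0811 = 1.1949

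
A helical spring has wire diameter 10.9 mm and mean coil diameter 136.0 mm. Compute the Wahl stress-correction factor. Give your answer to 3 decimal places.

1.115

C = D/d = 136.0/10.9 = 12.4771
K_W = (4C−1)/(4C−4) + 0.615/C = 48.908/45.908 + 0.0493 = 1.1146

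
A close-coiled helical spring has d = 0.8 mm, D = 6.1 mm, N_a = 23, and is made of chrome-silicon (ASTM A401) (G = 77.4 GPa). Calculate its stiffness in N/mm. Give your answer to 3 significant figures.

k = Gd⁴/(8D³N_a) = (77.4×10³ × 0.8⁴) / (8 × 6.1³ × 23)
  = 31703 / 41764.5 = 0.75909 N/mm

0.759 N/mm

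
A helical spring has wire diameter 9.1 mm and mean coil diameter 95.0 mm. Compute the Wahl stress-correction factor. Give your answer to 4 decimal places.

1.1384

C = D/d = 95.0/9.1 = 10.4396
K_W = (4C−1)/(4C−4) + 0.615/C = 40.758/37.758 + 0.0589 = 1.1384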